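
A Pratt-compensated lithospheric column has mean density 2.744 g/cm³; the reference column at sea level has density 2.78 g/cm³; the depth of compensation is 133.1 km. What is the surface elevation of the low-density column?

1.75 km

ρ_ref D = ρ (D + h) → h = D (ρ_ref − ρ)/ρ.
h = 133.1 km × (2.78 − 2.744)/2.744 = 1.75 km.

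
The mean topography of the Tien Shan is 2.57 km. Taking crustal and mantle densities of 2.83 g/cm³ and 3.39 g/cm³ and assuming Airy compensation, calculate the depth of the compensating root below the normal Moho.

13 km

For local isostatic compensation: the weight of the topography is balanced by the buoyancy of the root, ρ_c h = (ρ_m − ρ_c) r.
r = h · ρ_c / (ρ_m − ρ_c) = 2.57 km × 2.83 / (3.39 − 2.83) = 13 km.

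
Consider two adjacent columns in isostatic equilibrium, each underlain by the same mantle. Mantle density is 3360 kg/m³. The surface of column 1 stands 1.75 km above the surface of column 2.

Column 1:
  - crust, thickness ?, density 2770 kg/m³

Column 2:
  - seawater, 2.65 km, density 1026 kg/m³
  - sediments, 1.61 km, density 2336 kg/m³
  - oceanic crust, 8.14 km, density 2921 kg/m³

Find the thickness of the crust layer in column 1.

29.3 km

Take the compensation level at the base of the deeper column (depth z_c below the surface of column 1) and equate Σ ρ_i t_i down to z_c; mantle fills any gap and the z_c terms cancel.
Column 1: x×2770 + (z_c − 0 − x)×3360
Column 2: 1.75×0 + 2.65×1026 + 1.61×2336 + 8.14×2921 + (z_c − 1.75 − 12.4)×3360
The z_c×3360 term appears on both sides and cancels. Collect the known terms of each column as K = Σ(ρt)_known − 3360 × (depth of known layers): K_1 = 0 − 3360×0 = 0; K_2 = 30256.8 − 3360×(1.75 + 12.4) = −17287.2.
Balance: K_1 − x×(3360 − 2770) = K_2, so x = (K_1 − K_2)/(3360 − 2770) = 17287.2/590 = 29.3 km.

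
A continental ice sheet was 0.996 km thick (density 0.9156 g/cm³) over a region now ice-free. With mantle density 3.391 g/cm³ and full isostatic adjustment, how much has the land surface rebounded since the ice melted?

Removing the load lets mantle flow back in; uplift u satisfies ρ_ice t = ρ_m u.
u = t ρ_ice/ρ_m = 0.996 km × 0.9156/3.391 = 0.269 km.

0.269 km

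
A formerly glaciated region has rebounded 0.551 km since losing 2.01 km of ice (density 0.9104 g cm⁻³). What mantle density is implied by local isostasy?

ρ_m = ρ_ice t / u = 0.9104 × 2.01 km/0.551 km = 3.32 g cm⁻³.

3.32 g cm⁻³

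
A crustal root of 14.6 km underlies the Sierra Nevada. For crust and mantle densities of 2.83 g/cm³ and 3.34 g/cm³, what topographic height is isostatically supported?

2.63 km

By Archimedes' principle applied to the lithosphere: ρ_c h = (ρ_m − ρ_c) r.
h = r (ρ_m − ρ_c) / ρ_c = 14.6 km × (3.34 − 2.83) / 2.83 = 2.63 km.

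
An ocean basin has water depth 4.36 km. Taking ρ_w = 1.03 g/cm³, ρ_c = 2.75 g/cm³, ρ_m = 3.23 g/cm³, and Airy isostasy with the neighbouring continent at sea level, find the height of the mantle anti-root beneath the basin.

For local isostatic compensation: replacing crust with seawater at the top is compensated by replacing crust with mantle at the base: d (ρ_c − ρ_w) = a (ρ_m − ρ_c).
a = d (ρ_c − ρ_w)/(ρ_m − ρ_c) = 4.36 km × 1.72/0.48 = 15.6 km.

15.6 km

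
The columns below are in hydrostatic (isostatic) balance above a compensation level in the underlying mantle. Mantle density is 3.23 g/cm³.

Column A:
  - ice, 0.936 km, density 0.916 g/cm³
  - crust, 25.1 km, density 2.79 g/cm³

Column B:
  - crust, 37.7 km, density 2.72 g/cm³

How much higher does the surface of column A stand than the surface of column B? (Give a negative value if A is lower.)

For any compensation level in the mantle, the mantle terms cancel and isostasy reduces to e = (Σt_A − Σt_B) − (Σ(ρt)_A − Σ(ρt)_B) / ρ_m.
Σt_A = 26.036 km; Σt_B = 37.7 km; Σ(ρt)_A = 70.886376; Σ(ρt)_B = 102.544 (in km·g/cm³).
e = (26.036 − 37.7) − (70.886376 − 102.544) / 3.23 = −1.86 km.

−1.86 km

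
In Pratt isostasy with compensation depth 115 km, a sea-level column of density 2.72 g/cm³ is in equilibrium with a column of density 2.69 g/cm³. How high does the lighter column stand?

ρ_ref D = ρ (D + h) → h = D (ρ_ref − ρ)/ρ.
h = 115 km × (2.72 − 2.69)/2.69 = 1.28 km.

1.28 km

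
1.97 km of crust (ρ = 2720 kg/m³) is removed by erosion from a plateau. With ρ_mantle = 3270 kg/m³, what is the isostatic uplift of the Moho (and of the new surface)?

1.64 km

Unloading: uplift u = e ρ_c/ρ_m = 1.97 km × 2720/3270 = 1.64 km.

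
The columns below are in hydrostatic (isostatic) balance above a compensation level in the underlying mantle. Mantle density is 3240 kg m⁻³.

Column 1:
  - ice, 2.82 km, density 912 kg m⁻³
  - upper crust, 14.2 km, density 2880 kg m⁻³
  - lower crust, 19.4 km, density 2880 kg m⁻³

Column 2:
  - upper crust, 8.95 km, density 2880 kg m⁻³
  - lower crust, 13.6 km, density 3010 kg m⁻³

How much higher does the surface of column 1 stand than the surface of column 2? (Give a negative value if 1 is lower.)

For any compensation level in the mantle, the mantle terms cancel and isostasy reduces to e = (Σt_1 − Σt_2) − (Σ(ρt)_1 − Σ(ρt)_2) / ρ_m.
Σt_1 = 36.42 km; Σt_2 = 22.55 km; Σ(ρt)_1 = 99339.84; Σ(ρt)_2 = 66712 (in km·kg m⁻³).
e = (36.42 − 22.55) − (99339.84 − 66712) / 3240 = 3.8 km.

3.8 km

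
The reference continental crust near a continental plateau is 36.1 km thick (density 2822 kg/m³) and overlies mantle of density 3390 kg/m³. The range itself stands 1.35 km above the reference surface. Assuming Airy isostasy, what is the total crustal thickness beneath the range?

44.2 km

Root depth r = h ρ_c / (ρ_m − ρ_c) = 1.35 km × 2822 / 568 = 6.707 km.
Total thickness = T + h + r = 36.1 km + 1.35 km + 6.707 km = 44.2 km.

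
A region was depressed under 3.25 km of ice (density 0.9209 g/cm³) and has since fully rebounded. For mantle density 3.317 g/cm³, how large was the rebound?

0.902 km

Removing the load lets mantle flow back in; uplift u satisfies ρ_ice t = ρ_m u.
u = t ρ_ice/ρ_m = 3.25 km × 0.9209/3.317 = 0.902 km.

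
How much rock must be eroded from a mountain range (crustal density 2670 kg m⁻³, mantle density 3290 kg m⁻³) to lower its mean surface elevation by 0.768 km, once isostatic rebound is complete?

4.08 km

Net drop Δ = e − u = e − e ρ_c/ρ_m = e (ρ_m − ρ_c)/ρ_m.
e = Δ ρ_m/(ρ_m − ρ_c) = 0.768 km × 3290/620 = 4.08 km.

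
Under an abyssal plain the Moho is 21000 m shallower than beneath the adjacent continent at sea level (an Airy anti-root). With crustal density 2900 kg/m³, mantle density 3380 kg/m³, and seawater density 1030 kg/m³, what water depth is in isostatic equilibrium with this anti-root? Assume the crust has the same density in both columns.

Replacing a thickness d of crust by seawater at the top must be balanced by replacing crust with mantle at the base: d (ρ_c − ρ_w) = a (ρ_m − ρ_c).
d = a (ρ_m − ρ_c)/(ρ_c − ρ_w) = 21000 m × 480/1870 = 5390 m.

5390 m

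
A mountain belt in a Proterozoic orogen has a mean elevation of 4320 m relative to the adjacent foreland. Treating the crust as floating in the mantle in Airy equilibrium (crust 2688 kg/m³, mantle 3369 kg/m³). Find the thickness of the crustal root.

17100 m

In Airy isostatic equilibrium: the weight of the topography is balanced by the buoyancy of the root, ρ_c h = (ρ_m − ρ_c) r.
r = h · ρ_c / (ρ_m − ρ_c) = 4320 m × 2688 / (3369 − 2688) = 17100 m.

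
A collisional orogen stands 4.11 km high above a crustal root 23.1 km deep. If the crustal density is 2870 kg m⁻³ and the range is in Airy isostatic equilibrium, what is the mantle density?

Airy balance: ρ_c h = (ρ_m − ρ_c) r → ρ_m = ρ_c (1 + h/r).
ρ_m = 2870 × (1 + 4.11 km/23.1 km) = 3380 kg m⁻³.

3380 kg m⁻³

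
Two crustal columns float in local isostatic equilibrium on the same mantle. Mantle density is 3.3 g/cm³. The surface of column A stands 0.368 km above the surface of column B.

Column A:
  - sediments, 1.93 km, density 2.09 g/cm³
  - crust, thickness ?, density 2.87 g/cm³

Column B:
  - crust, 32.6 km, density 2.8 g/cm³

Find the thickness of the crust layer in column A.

35.3 km

Take the compensation level at the base of the deeper column (depth z_c below the surface of column A) and equate Σ ρ_i t_i down to z_c; mantle fills any gap and the z_c terms cancel.
Column A: 1.93×2.09 + x×2.87 + (z_c − 1.93 − x)×3.3
Column B: 0.368×0 + 32.6×2.8 + (z_c − 0.368 − 32.6)×3.3
The z_c×3.3 term appears on both sides and cancels. Collect the known terms of each column as K = Σ(ρt)_known − 3.3 × (depth of known layers): K_A = 4.0337 − 3.3×1.93 = −2.3353; K_B = 91.28 − 3.3×(0.368 + 32.6) = −17.5144.
Balance: K_A − x×(3.3 − 2.87) = K_B, so x = (K_A − K_B)/(3.3 − 2.87) = 15.1791/0.43 = 35.3 km.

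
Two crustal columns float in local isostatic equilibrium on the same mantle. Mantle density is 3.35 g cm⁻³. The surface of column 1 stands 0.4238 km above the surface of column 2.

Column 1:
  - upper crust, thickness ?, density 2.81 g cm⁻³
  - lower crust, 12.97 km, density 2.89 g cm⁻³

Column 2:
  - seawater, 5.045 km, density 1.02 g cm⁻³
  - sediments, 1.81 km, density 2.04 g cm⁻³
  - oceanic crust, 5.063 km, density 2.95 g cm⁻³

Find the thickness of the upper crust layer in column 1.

21.5 km

Take the compensation level at the base of the deeper column (depth z_c below the surface of column 1) and equate Σ ρ_i t_i down to z_c; mantle fills any gap and the z_c terms cancel.
Column 1: x×2.81 + 12.97×2.89 + (z_c − 12.97 − x)×3.35
Column 2: 0.4238×0 + 5.045×1.02 + 1.81×2.04 + 5.063×2.95 + (z_c − 0.4238 − 11.918)×3.35
The z_c×3.35 term appears on both sides and cancels. Collect the known terms of each column as K = Σ(ρt)_known − 3.35 × (depth of known layers): K_1 = 37.4833 − 3.35×12.97 = −5.9662; K_2 = 23.77415 − 3.35×(0.4238 + 11.918) = −17.57088.
Balance: K_1 − x×(3.35 − 2.81) = K_2, so x = (K_1 − K_2)/(3.35 − 2.81) = 11.6047/0.54 = 21.5 km.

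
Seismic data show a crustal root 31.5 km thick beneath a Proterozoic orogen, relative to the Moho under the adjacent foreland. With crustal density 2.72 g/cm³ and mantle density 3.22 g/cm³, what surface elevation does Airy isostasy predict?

5.79 km

In Airy isostatic equilibrium: ρ_c h = (ρ_m − ρ_c) r.
h = r (ρ_m − ρ_c) / ρ_c = 31.5 km × (3.22 − 2.72) / 2.72 = 5.79 km.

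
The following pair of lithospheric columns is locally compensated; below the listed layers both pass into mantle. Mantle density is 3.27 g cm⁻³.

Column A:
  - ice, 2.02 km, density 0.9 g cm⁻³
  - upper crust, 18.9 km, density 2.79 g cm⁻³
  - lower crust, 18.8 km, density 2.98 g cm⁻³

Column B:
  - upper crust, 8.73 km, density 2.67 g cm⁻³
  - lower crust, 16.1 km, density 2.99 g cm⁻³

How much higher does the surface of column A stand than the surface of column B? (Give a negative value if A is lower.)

For any compensation level in the mantle, the mantle terms cancel and isostasy reduces to e = (Σt_A − Σt_B) − (Σ(ρt)_A − Σ(ρt)_B) / ρ_m.
Σt_A = 39.72 km; Σt_B = 24.83 km; Σ(ρt)_A = 110.573; Σ(ρt)_B = 71.4481 (in km·g cm⁻³).
e = (39.72 − 24.83) − (110.573 − 71.4481) / 3.27 = 2.93 km.

2.93 km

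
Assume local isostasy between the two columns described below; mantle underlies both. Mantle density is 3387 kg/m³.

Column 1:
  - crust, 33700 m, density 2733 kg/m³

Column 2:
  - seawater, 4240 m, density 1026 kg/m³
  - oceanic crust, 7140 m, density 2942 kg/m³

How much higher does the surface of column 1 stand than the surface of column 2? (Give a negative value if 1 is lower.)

2610 m

For any compensation level in the mantle, the mantle terms cancel and isostasy reduces to e = (Σt_1 − Σt_2) − (Σ(ρt)_1 − Σ(ρt)_2) / ρ_m.
Σt_1 = 33700 m; Σt_2 = 11380 m; Σ(ρt)_1 = 92102100; Σ(ρt)_2 = 25356120 (in m·kg/m³).
e = (33700 − 11380) − (92102100 − 25356120) / 3387 = 2610 m.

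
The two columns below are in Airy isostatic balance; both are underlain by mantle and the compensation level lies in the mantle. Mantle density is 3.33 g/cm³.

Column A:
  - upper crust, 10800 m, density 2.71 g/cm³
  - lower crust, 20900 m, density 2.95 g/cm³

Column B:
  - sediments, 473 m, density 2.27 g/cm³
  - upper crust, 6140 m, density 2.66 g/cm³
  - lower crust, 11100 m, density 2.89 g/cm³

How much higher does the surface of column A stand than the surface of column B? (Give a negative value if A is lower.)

1540 m

For any compensation level in the mantle, the mantle terms cancel and isostasy reduces to e = (Σt_A − Σt_B) − (Σ(ρt)_A − Σ(ρt)_B) / ρ_m.
Σt_A = 31700 m; Σt_B = 17713 m; Σ(ρt)_A = 90923; Σ(ρt)_B = 49485.11 (in m·g/cm³).
e = (31700 − 17713) − (90923 − 49485.11) / 3.33 = 1540 m.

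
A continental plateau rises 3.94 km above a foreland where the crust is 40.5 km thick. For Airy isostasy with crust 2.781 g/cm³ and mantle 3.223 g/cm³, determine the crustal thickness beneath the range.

69.2 km

Root depth r = h ρ_c / (ρ_m − ρ_c) = 3.94 km × 2.781 / 0.442 = 24.79 km.
Total thickness = T + h + r = 40.5 km + 3.94 km + 24.79 km = 69.2 km.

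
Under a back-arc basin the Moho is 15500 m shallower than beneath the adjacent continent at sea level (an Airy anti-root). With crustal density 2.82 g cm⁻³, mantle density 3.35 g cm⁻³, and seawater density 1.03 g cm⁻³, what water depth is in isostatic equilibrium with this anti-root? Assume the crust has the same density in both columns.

Replacing a thickness d of crust by seawater at the top must be balanced by replacing crust with mantle at the base: d (ρ_c − ρ_w) = a (ρ_m − ρ_c).
d = a (ρ_m − ρ_c)/(ρ_c − ρ_w) = 15500 m × 0.53/1.79 = 4590 m.

4590 m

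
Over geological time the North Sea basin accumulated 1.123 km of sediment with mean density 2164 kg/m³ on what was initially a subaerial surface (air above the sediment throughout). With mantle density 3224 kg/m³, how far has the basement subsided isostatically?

0.754 km

Subaerial load: s = t ρ_sed / ρ_m = 1.123 km × 2164/3224 = 0.754 km.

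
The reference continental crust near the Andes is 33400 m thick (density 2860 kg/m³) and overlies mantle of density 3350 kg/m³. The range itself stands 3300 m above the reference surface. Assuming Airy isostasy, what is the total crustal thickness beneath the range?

56000 m

Root depth r = h ρ_c / (ρ_m − ρ_c) = 3300 m × 2860 / 490 = 19260 m.
Total thickness = T + h + r = 33400 m + 3300 m + 19260 m = 56000 m.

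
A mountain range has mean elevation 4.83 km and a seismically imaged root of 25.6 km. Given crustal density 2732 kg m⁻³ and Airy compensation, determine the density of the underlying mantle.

Airy balance: ρ_c h = (ρ_m − ρ_c) r → ρ_m = ρ_c (1 + h/r).
ρ_m = 2732 × (1 + 4.83 km/25.6 km) = 3250 kg m⁻³.

3250 kg m⁻³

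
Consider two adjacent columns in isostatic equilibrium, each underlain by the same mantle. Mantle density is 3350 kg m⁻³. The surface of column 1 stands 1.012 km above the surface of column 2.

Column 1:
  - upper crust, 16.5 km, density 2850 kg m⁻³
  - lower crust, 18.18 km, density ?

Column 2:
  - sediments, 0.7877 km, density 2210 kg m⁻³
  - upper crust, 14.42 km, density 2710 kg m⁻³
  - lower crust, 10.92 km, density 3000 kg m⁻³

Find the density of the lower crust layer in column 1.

2850 kg m⁻³

Take the compensation level at the base of the deeper column (depth z_c below the surface of column 1) and equate Σ ρ_i t_i down to z_c; mantle fills any gap and the z_c terms cancel.
Column 1: 16.5×2850 + 18.18×ρ + (z_c − 34.68)×3350
Column 2: 1.012×0 + 0.7877×2210 + 14.42×2710 + 10.92×3000 + (z_c − 1.012 − 26.1277)×3350
The z_c×3350 term appears on both sides and cancels. Collect the known terms of each column as K = Σ(ρt)_known − 3350 × (depth of known layers): K_1 = 47025 − 3350×34.68 = −69153; K_2 = 73579.017 − 3350×(1.012 + 26.1277) = −17338.978.
Balance: K_1 + 18.18×ρ = K_2, so ρ = (K_2 − K_1)/18.18 = 51814/18.18 = 2850 kg m⁻³.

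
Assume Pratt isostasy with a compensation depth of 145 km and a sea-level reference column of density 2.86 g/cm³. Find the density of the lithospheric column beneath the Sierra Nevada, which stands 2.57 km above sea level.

2.81 g/cm³

Pratt balance: ρ_ref D = ρ (D + h).
ρ = ρ_ref D/(D + h) = 2.86 × 145 km/(145 km + 2.57 km) = 2.81 g/cm³.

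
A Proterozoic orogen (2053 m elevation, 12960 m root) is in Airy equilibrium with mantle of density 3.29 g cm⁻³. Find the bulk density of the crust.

2.84 g cm⁻³

ρ_c h = (ρ_m − ρ_c) r → ρ_c (h + r) = ρ_m r → ρ_c = ρ_m r / (h + r).
ρ_c = 3.29 × 12960 m / (2053 m + 12960 m) = 2.84 g cm⁻³.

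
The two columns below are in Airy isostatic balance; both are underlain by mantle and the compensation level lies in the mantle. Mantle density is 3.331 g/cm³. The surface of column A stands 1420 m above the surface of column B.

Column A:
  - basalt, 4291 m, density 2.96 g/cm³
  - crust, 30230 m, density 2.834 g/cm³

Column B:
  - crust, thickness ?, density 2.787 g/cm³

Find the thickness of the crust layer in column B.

Take the compensation level at the base of the deeper column (depth z_c below the surface of column A) and equate Σ ρ_i t_i down to z_c; mantle fills any gap and the z_c terms cancel.
Column A: 4291×2.96 + 30230×2.834 + (z_c − 34521)×3.331
Column B: 1420×0 + x×2.787 + (z_c − 1420 − 0 − x)×3.331
The z_c×3.331 term appears on both sides and cancels. Collect the known terms of each column as K = Σ(ρt)_known − 3.331 × (depth of known layers): K_A = 98373.18 − 3.331×34521 = −16616.271; K_B = 0 − 3.331×(1420 + 0) = −4730.02.
Balance: K_A = K_B − x×(3.331 − 2.787), so x = (K_B − K_A)/(3.331 − 2.787) = 11886.3/0.544 = 21800 m.

21800 m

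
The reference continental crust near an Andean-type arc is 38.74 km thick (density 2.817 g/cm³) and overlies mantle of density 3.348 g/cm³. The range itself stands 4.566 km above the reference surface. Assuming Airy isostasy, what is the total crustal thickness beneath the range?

67.5 km

Root depth r = h ρ_c / (ρ_m − ρ_c) = 4.566 km × 2.817 / 0.531 = 24.22 km.
Total thickness = T + h + r = 38.74 km + 4.566 km + 24.22 km = 67.5 km.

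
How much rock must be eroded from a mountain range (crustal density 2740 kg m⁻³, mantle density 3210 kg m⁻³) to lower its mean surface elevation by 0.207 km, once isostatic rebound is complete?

Net drop Δ = e − u = e − e ρ_c/ρ_m = e (ρ_m − ρ_c)/ρ_m.
e = Δ ρ_m/(ρ_m − ρ_c) = 0.207 km × 3210/470 = 1.41 km.

1.41 km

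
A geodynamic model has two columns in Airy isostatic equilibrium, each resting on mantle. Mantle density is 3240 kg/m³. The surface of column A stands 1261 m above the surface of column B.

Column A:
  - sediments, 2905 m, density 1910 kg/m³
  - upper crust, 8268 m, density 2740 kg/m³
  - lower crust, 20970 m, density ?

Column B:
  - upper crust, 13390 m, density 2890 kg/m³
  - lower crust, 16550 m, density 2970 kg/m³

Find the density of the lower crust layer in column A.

2990 kg/m³

Take the compensation level at the base of the deeper column (depth z_c below the surface of column A) and equate Σ ρ_i t_i down to z_c; mantle fills any gap and the z_c terms cancel.
Column A: 2905×1910 + 8268×2740 + 20970×ρ + (z_c − 32143)×3240
Column B: 1261×0 + 13390×2890 + 16550×2970 + (z_c − 1261 − 29940)×3240
The z_c×3240 term appears on both sides and cancels. Collect the known terms of each column as K = Σ(ρt)_known − 3240 × (depth of known layers): K_A = 28202870 − 3240×32143 = −75940450; K_B = 87850600 − 3240×(1261 + 29940) = −13240640.
Balance: K_A + 20970×ρ = K_B, so ρ = (K_B − K_A)/20970 = 62699800/20970 = 2990 kg/m³.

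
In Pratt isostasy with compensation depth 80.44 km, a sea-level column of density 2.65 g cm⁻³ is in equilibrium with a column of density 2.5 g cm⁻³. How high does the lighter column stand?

4.83 km

ρ_ref D = ρ (D + h) → h = D (ρ_ref − ρ)/ρ.
h = 80.44 km × (2.65 − 2.5)/2.5 = 4.83 km.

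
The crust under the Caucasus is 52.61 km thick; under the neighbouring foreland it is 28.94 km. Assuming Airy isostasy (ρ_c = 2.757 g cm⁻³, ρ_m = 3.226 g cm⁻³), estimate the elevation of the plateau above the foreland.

Excess crust Δ = 52.61 km − 28.94 km = 23.67 km, split between elevation h and root r with h + r = Δ.
Airy balance ρ_c h = (ρ_m − ρ_c) r gives r = h ρ_c/(ρ_m − ρ_c), so h (1 + ρ_c/(ρ_m − ρ_c)) = Δ, i.e. h = Δ (ρ_m − ρ_c)/ρ_m.
h = 23.67 km × 0.469/3.226 = 3.44 km.

3.44 km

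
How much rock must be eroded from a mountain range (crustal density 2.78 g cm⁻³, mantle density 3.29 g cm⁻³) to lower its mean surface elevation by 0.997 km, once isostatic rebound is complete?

Net drop Δ = e − u = e − e ρ_c/ρ_m = e (ρ_m − ρ_c)/ρ_m.
e = Δ ρ_m/(ρ_m − ρ_c) = 0.997 km × 3.29/0.51 = 6.43 km.

6.43 km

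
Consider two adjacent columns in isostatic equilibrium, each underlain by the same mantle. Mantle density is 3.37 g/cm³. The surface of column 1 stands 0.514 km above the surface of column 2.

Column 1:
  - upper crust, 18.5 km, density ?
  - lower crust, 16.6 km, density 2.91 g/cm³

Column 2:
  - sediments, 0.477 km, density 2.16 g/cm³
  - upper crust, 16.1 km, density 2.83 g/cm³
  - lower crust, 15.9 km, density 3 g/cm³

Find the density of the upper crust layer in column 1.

Take the compensation level at the base of the deeper column (depth z_c below the surface of column 1) and equate Σ ρ_i t_i down to z_c; mantle fills any gap and the z_c terms cancel.
Column 1: 18.5×ρ + 16.6×2.91 + (z_c − 35.1)×3.37
Column 2: 0.514×0 + 0.477×2.16 + 16.1×2.83 + 15.9×3 + (z_c − 0.514 − 32.477)×3.37
The z_c×3.37 term appears on both sides and cancels. Collect the known terms of each column as K = Σ(ρt)_known − 3.37 × (depth of known layers): K_1 = 48.306 − 3.37×35.1 = −69.981; K_2 = 94.29332 − 3.37×(0.514 + 32.477) = −16.88635.
Balance: K_1 + 18.5×ρ = K_2, so ρ = (K_2 − K_1)/18.5 = 53.0946/18.5 = 2.87 g/cm³.

2.87 g/cm³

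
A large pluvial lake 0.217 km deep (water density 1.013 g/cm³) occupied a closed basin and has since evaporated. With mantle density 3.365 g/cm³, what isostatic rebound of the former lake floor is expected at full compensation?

u = d ρ_w/ρ_m = 0.217 km × 1.013/3.365 = 0.0653 km.

0.0653 km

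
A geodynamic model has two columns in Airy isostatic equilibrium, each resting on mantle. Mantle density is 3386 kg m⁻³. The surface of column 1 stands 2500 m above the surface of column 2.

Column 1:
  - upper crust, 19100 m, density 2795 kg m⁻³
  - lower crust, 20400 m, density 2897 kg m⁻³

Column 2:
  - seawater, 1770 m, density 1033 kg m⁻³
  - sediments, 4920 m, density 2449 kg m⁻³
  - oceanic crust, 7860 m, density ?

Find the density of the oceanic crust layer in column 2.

2870 kg m⁻³

Take the compensation level at the base of the deeper column (depth z_c below the surface of column 1) and equate Σ ρ_i t_i down to z_c; mantle fills any gap and the z_c terms cancel.
Column 1: 19100×2795 + 20400×2897 + (z_c − 39500)×3386
Column 2: 2500×0 + 1770×1033 + 4920×2449 + 7860×ρ + (z_c − 2500 − 14550)×3386
The z_c×3386 term appears on both sides and cancels. Collect the known terms of each column as K = Σ(ρt)_known − 3386 × (depth of known layers): K_1 = 112483300 − 3386×39500 = −21263700; K_2 = 13877490 − 3386×(2500 + 14550) = −43853810.
Balance: K_1 = K_2 + 7860×ρ, so ρ = (K_1 − K_2)/7860 = 22590100/7860 = 2870 kg m⁻³.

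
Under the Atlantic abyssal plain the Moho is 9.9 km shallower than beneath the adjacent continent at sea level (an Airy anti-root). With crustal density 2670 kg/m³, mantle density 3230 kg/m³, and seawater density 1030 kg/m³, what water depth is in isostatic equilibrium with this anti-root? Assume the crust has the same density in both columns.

Replacing a thickness d of crust by seawater at the top must be balanced by replacing crust with mantle at the base: d (ρ_c − ρ_w) = a (ρ_m − ρ_c).
d = a (ρ_m − ρ_c)/(ρ_c − ρ_w) = 9.9 km × 560/1640 = 3.38 km.

3.38 km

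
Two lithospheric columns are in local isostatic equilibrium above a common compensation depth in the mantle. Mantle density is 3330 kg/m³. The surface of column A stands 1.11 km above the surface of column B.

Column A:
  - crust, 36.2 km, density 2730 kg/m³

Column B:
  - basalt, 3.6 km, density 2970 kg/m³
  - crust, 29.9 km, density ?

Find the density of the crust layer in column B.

Take the compensation level at the base of the deeper column (depth z_c below the surface of column A) and equate Σ ρ_i t_i down to z_c; mantle fills any gap and the z_c terms cancel.
Column A: 36.2×2730 + (z_c − 36.2)×3330
Column B: 1.11×0 + 3.6×2970 + 29.9×ρ + (z_c − 1.11 − 33.5)×3330
The z_c×3330 term appears on both sides and cancels. Collect the known terms of each column as K = Σ(ρt)_known − 3330 × (depth of known layers): K_A = 98826 − 3330×36.2 = −21720; K_B = 10692 − 3330×(1.11 + 33.5) = −104559.3.
Balance: K_A = K_B + 29.9×ρ, so ρ = (K_A − K_B)/29.9 = 82839.3/29.9 = 2770 kg/m³.

2770 kg/m³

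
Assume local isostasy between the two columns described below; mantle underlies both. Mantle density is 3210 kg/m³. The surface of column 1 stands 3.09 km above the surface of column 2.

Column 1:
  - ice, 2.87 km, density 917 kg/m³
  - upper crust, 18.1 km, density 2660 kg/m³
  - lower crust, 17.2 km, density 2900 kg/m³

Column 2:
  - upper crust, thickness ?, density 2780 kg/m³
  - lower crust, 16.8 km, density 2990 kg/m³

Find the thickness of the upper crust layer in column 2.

Take the compensation level at the base of the deeper column (depth z_c below the surface of column 1) and equate Σ ρ_i t_i down to z_c; mantle fills any gap and the z_c terms cancel.
Column 1: 2.87×917 + 18.1×2660 + 17.2×2900 + (z_c − 38.17)×3210
Column 2: 3.09×0 + x×2780 + 16.8×2990 + (z_c − 3.09 − 16.8 − x)×3210
The z_c×3210 term appears on both sides and cancels. Collect the known terms of each column as K = Σ(ρt)_known − 3210 × (depth of known layers): K_1 = 100657.79 − 3210×38.17 = −21867.91; K_2 = 50232 − 3210×(3.09 + 16.8) = −13614.9.
Balance: K_1 = K_2 − x×(3210 − 2780), so x = (K_2 − K_1)/(3210 − 2780) = 8253.01/430 = 19.2 km.

19.2 km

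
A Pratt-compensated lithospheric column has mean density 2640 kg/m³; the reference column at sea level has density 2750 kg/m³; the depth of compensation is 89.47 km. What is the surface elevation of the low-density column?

3.73 km

ρ_ref D = ρ (D + h) → h = D (ρ_ref − ρ)/ρ.
h = 89.47 km × (2750 − 2640)/2640 = 3.73 km.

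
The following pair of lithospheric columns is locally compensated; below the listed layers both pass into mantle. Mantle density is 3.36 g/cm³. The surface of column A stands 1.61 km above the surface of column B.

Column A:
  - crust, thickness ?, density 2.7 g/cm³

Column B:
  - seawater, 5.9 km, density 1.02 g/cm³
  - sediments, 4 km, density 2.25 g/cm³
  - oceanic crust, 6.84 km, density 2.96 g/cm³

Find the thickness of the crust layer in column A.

40 km

Take the compensation level at the base of the deeper column (depth z_c below the surface of column A) and equate Σ ρ_i t_i down to z_c; mantle fills any gap and the z_c terms cancel.
Column A: x×2.7 + (z_c − 0 − x)×3.36
Column B: 1.61×0 + 5.9×1.02 + 4×2.25 + 6.84×2.96 + (z_c − 1.61 − 16.74)×3.36
The z_c×3.36 term appears on both sides and cancels. Collect the known terms of each column as K = Σ(ρt)_known − 3.36 × (depth of known layers): K_A = 0 − 3.36×0 = 0; K_B = 35.2644 − 3.36×(1.61 + 16.74) = −26.3916.
Balance: K_A − x×(3.36 − 2.7) = K_B, so x = (K_A − K_B)/(3.36 − 2.7) = 26.3916/0.66 = 40 km.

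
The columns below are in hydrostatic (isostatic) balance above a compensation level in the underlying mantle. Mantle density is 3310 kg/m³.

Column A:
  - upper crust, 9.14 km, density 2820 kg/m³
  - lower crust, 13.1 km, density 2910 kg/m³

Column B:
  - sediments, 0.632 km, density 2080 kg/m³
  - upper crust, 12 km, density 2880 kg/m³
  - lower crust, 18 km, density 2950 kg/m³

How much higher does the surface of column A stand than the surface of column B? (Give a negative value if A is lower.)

−0.815 km

For any compensation level in the mantle, the mantle terms cancel and isostasy reduces to e = (Σt_A − Σt_B) − (Σ(ρt)_A − Σ(ρt)_B) / ρ_m.
Σt_A = 22.24 km; Σt_B = 30.632 km; Σ(ρt)_A = 63895.8; Σ(ρt)_B = 88974.56 (in km·kg/m³).
e = (22.24 − 30.632) − (63895.8 − 88974.56) / 3310 = −0.815 km.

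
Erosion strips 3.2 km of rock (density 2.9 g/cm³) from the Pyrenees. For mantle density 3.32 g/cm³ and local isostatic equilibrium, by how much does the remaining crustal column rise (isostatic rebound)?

Unloading: uplift u = e ρ_c/ρ_m = 3.2 km × 2.9/3.32 = 2.8 km.

2.8 km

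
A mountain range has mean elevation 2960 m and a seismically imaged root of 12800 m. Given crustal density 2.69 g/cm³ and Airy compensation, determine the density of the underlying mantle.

3.31 g/cm³

Airy balance: ρ_c h = (ρ_m − ρ_c) r → ρ_m = ρ_c (1 + h/r).
ρ_m = 2.69 × (1 + 2960 m/12800 m) = 3.31 g/cm³.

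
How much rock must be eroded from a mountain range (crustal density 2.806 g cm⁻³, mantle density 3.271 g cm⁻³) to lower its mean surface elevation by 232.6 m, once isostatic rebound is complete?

Net drop Δ = e − u = e − e ρ_c/ρ_m = e (ρ_m − ρ_c)/ρ_m.
e = Δ ρ_m/(ρ_m − ρ_c) = 232.6 m × 3.271/0.465 = 1640 m.

1640 m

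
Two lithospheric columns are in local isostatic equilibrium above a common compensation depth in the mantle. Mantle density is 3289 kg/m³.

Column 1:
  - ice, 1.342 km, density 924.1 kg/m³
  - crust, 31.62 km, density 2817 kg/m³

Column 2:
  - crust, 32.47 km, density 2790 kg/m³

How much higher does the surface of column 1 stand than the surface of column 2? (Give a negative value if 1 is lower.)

0.576 km

For any compensation level in the mantle, the mantle terms cancel and isostasy reduces to e = (Σt_1 − Σt_2) − (Σ(ρt)_1 − Σ(ρt)_2) / ρ_m.
Σt_1 = 32.962 km; Σt_2 = 32.47 km; Σ(ρt)_1 = 90313.6822; Σ(ρt)_2 = 90591.3 (in km·kg/m³).
e = (32.962 − 32.47) − (90313.6822 − 90591.3) / 3289 = 0.576 km.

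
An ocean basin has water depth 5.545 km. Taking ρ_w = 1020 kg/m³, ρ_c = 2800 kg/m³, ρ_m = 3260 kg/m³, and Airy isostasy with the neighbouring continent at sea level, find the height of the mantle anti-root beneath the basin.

Balancing pressure at the compensation depth: replacing crust with seawater at the top is compensated by replacing crust with mantle at the base: d (ρ_c − ρ_w) = a (ρ_m − ρ_c).
a = d (ρ_c − ρ_w)/(ρ_m − ρ_c) = 5.545 km × 1780/460 = 21.5 km.

21.5 km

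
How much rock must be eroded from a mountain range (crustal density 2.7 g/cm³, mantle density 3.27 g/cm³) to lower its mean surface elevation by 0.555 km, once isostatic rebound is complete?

Net drop Δ = e − u = e − e ρ_c/ρ_m = e (ρ_m − ρ_c)/ρ_m.
e = Δ ρ_m/(ρ_m − ρ_c) = 0.555 km × 3.27/0.57 = 3.18 km.

3.18 km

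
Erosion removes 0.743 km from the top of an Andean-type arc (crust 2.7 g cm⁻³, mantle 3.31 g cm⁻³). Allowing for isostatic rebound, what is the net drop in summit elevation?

0.137 km

Rebound u = e ρ_c/ρ_m = 0.743 km × 2.7/3.31 = 0.6061 km.
Net surface drop = e − u = 0.743 km − 0.6061 km = e (ρ_m − ρ_c)/ρ_m = 0.137 km.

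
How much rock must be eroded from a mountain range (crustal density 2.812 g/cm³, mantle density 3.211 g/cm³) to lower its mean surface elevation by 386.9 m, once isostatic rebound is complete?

Net drop Δ = e − u = e − e ρ_c/ρ_m = e (ρ_m − ρ_c)/ρ_m.
e = Δ ρ_m/(ρ_m − ρ_c) = 386.9 m × 3.211/0.399 = 3110 m.

3110 m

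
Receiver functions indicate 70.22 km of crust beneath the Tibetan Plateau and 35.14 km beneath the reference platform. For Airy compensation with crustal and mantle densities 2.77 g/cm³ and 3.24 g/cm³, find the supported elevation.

Excess crust Δ = 70.22 km − 35.14 km = 35.08 km, split between elevation h and root r with h + r = Δ.
Airy balance ρ_c h = (ρ_m − ρ_c) r gives r = h ρ_c/(ρ_m − ρ_c), so h (1 + ρ_c/(ρ_m − ρ_c)) = Δ, i.e. h = Δ (ρ_m − ρ_c)/ρ_m.
h = 35.08 km × 0.47/3.24 = 5.09 km.

5.09 km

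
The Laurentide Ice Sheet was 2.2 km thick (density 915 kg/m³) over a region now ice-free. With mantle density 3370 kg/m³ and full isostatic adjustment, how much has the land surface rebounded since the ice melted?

0.597 km

Removing the load lets mantle flow back in; uplift u satisfies ρ_ice t = ρ_m u.
u = t ρ_ice/ρ_m = 2.2 km × 915/3370 = 0.597 km.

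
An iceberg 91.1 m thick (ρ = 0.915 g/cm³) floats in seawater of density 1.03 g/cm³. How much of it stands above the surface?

Floating equilibrium: submerged depth d = t ρ_obj/ρ_fluid = 91.1 m × 0.915/1.03 = 80.93 m.
Freeboard = t − d = 91.1 m − 80.93 m = 10.2 m.

10.2 m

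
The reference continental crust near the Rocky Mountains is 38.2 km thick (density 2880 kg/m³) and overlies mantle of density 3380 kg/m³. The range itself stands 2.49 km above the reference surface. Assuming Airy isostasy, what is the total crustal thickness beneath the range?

Root depth r = h ρ_c / (ρ_m − ρ_c) = 2.49 km × 2880 / 500 = 14.34 km.
Total thickness = T + h + r = 38.2 km + 2.49 km + 14.34 km = 55 km.

55 km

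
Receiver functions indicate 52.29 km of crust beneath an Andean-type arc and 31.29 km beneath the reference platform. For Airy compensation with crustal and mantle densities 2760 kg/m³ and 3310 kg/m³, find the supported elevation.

3.49 km

Excess crust Δ = 52.29 km − 31.29 km = 21 km, split between elevation h and root r with h + r = Δ.
Airy balance ρ_c h = (ρ_m − ρ_c) r gives r = h ρ_c/(ρ_m − ρ_c), so h (1 + ρ_c/(ρ_m − ρ_c)) = Δ, i.e. h = Δ (ρ_m − ρ_c)/ρ_m.
h = 21 km × 550/3310 = 3.49 km.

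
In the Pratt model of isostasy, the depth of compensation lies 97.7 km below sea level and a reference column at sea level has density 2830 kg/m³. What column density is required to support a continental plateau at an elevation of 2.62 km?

Pratt balance: ρ_ref D = ρ (D + h).
ρ = ρ_ref D/(D + h) = 2830 × 97.7 km/(97.7 km + 2.62 km) = 2760 kg/m³.

2760 kg/m³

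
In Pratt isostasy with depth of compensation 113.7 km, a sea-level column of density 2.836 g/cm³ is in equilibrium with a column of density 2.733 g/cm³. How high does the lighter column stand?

4.29 km

ρ_ref D = ρ (D + h) → h = D (ρ_ref − ρ)/ρ.
h = 113.7 km × (2.836 − 2.733)/2.733 = 4.29 km.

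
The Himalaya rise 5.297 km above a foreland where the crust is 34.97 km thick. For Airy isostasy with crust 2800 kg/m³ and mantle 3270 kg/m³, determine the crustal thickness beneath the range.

71.8 km

Root depth r = h ρ_c / (ρ_m − ρ_c) = 5.297 km × 2800 / 470 = 31.56 km.
Total thickness = T + h + r = 34.97 km + 5.297 km + 31.56 km = 71.8 km.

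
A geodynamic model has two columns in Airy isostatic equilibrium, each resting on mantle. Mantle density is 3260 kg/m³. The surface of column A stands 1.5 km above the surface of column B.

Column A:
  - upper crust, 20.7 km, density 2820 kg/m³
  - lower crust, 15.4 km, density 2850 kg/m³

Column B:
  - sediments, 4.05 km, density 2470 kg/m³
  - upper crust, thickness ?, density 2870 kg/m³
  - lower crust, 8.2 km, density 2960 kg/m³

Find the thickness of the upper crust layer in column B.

12.5 km

Take the compensation level at the base of the deeper column (depth z_c below the surface of column A) and equate Σ ρ_i t_i down to z_c; mantle fills any gap and the z_c terms cancel.
Column A: 20.7×2820 + 15.4×2850 + (z_c − 36.1)×3260
Column B: 1.5×0 + 4.05×2470 + x×2870 + 8.2×2960 + (z_c − 1.5 − 12.25 − x)×3260
The z_c×3260 term appears on both sides and cancels. Collect the known terms of each column as K = Σ(ρt)_known − 3260 × (depth of known layers): K_A = 102264 − 3260×36.1 = −15422; K_B = 34275.5 − 3260×(1.5 + 12.25) = −10549.5.
Balance: K_A = K_B − x×(3260 − 2870), so x = (K_B − K_A)/(3260 − 2870) = 4872.5/390 = 12.5 km.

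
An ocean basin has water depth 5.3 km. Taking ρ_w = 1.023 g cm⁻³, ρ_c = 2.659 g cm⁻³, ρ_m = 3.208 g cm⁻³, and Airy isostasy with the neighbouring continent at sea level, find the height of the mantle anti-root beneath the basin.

15.8 km

In Airy isostatic equilibrium: replacing crust with seawater at the top is compensated by replacing crust with mantle at the base: d (ρ_c − ρ_w) = a (ρ_m − ρ_c).
a = d (ρ_c − ρ_w)/(ρ_m − ρ_c) = 5.3 km × 1.636/0.549 = 15.8 km.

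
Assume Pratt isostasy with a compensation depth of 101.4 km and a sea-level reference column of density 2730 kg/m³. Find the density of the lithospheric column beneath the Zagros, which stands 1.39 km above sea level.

Pratt balance: ρ_ref D = ρ (D + h).
ρ = ρ_ref D/(D + h) = 2730 × 101.4 km/(101.4 km + 1.39 km) = 2690 kg/m³.

2690 kg/m³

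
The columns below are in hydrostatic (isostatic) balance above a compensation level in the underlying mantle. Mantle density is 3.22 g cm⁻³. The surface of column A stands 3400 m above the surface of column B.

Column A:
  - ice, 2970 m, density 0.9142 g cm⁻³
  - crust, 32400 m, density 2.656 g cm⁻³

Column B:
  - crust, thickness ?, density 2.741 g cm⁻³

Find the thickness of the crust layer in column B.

29600 m

Take the compensation level at the base of the deeper column (depth z_c below the surface of column A) and equate Σ ρ_i t_i down to z_c; mantle fills any gap and the z_c terms cancel.
Column A: 2970×0.9142 + 32400×2.656 + (z_c − 35370)×3.22
Column B: 3400×0 + x×2.741 + (z_c − 3400 − 0 − x)×3.22
The z_c×3.22 term appears on both sides and cancels. Collect the known terms of each column as K = Σ(ρt)_known − 3.22 × (depth of known layers): K_A = 88769.574 − 3.22×35370 = −25121.826; K_B = 0 − 3.22×(3400 + 0) = −10948.
Balance: K_A = K_B − x×(3.22 − 2.741), so x = (K_B − K_A)/(3.22 − 2.741) = 14173.8/0.479 = 29600 m.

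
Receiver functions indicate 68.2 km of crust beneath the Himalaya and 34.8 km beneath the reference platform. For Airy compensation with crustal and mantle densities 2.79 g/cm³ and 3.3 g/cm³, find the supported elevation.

5.16 km

Excess crust Δ = 68.2 km − 34.8 km = 33.4 km, split between elevation h and root r with h + r = Δ.
Airy balance ρ_c h = (ρ_m − ρ_c) r gives r = h ρ_c/(ρ_m − ρ_c), so h (1 + ρ_c/(ρ_m − ρ_c)) = Δ, i.e. h = Δ (ρ_m − ρ_c)/ρ_m.
h = 33.4 km × 0.51/3.3 = 5.16 km.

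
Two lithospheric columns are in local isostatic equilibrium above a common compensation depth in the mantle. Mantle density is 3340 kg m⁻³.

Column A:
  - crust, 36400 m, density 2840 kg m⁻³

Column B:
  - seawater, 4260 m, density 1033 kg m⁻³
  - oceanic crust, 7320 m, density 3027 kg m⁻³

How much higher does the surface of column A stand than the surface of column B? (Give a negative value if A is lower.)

For any compensation level in the mantle, the mantle terms cancel and isostasy reduces to e = (Σt_A − Σt_B) − (Σ(ρt)_A − Σ(ρt)_B) / ρ_m.
Σt_A = 36400 m; Σt_B = 11580 m; Σ(ρt)_A = 103376000; Σ(ρt)_B = 26558220 (in m·kg m⁻³).
e = (36400 − 11580) − (103376000 − 26558220) / 3340 = 1820 m.

1820 m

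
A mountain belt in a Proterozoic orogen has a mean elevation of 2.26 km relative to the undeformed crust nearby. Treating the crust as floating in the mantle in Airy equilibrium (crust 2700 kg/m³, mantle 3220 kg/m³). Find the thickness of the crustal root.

Equating mass per unit area of the two columns: the weight of the topography is balanced by the buoyancy of the root, ρ_c h = (ρ_m − ρ_c) r.
r = h · ρ_c / (ρ_m − ρ_c) = 2.26 km × 2700 / (3220 − 2700) = 11.7 km.

11.7 km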